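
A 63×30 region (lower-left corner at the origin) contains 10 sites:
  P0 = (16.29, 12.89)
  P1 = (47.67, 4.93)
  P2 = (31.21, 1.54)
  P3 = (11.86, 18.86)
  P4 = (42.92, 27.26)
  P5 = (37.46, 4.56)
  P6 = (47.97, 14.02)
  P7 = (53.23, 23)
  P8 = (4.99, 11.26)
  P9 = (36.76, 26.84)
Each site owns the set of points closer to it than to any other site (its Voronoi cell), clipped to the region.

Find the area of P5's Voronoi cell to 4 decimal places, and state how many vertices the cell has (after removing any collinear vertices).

1. box [0,63]×[0,30]: [(0, 0) (63, 0) (63, 30) (0, 30)]
2. ⊥bis P5·P0 via (26.875,8.725): [(23.4419, 0) (63, 0) (63, 30) (35.2463, 30)]  |A|=1009.6771
3. ⊥bis P5·P1 via (42.565,4.745): [(23.4419, 0) (42.737, 0) (41.6498, 30) (35.2463, 30)]  |A|=385.4782
4. ⊥bis P5·P2 via (34.335,3.05): [(28.9925, 14.1065) (35.8088, 0) (42.737, 0) (41.6498, 30) (35.2463, 30)]  |A|=298.2516
5. ⊥bis P5·P3 via (24.66,11.71): [(28.9925, 14.1065) (35.8088, 0) (42.737, 0) (41.6498, 30) (35.2463, 30)]  |A|=298.2516
6. ⊥bis P5·P4 via (40.19,15.91): [(30.6089, 18.2145) (28.9925, 14.1065) (35.8088, 0) (42.737, 0) (42.1777, 15.4319)]  |A|=176.9846
7. ⊥bis P5·P6 via (42.715,9.29): [(35.8076, 16.9641) (30.6089, 18.2145) (28.9925, 14.1065) (35.8088, 0) (42.737, 0) (42.3871, 9.6543)]  |A|=158.743
8. ⊥bis P5·P7 via (45.345,13.78): [(35.8076, 16.9641) (30.6089, 18.2145) (28.9925, 14.1065) (35.8088, 0) (42.737, 0) (42.3871, 9.6543)]  |A|=158.743
9. ⊥bis P5·P8 via (21.225,7.91): [(35.8076, 16.9641) (30.6089, 18.2145) (28.9925, 14.1065) (35.8088, 0) (42.737, 0) (42.3871, 9.6543)]  |A|=158.743
10. ⊥bis P5·P9 via (37.11,15.7): [(36.9499, 15.695) (29.5258, 15.4617) (28.9925, 14.1065) (35.8088, 0) (42.737, 0) (42.3871, 9.6543)]  |A|=146.0661
11. canonical 6-gon: [(36.9499, 15.695) (29.5258, 15.4617) (28.9925, 14.1065) (35.8088, 0) (42.737, 0) (42.3871, 9.6543)]
12. shoelace: 146.0661

Area of P5's cell: 146.0661 (6 vertices)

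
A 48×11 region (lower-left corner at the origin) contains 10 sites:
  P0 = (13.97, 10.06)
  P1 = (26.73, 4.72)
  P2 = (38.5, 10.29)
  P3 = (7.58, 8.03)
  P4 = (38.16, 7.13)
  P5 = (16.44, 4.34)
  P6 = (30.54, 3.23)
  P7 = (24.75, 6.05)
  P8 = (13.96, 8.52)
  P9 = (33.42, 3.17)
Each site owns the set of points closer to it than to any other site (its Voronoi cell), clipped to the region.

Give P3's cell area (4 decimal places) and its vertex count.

Area of P3's cell: 116.5313 (6 vertices)

1. box [0,48]×[0,11]: [(0, 0) (48, 0) (48, 11) (0, 11)]
2. ⊥bis P3·P0 via (10.775,9.045): [(0, 0) (13.6485, 0) (10.1539, 11) (0, 11)]  |A|=130.9131
3. ⊥bis P3·P1 via (17.155,6.375): [(0, 0) (13.6485, 0) (10.1539, 11) (0, 11)]  |A|=130.9131
4. ⊥bis P3·P2 via (23.04,9.16): [(0, 0) (13.6485, 0) (10.1539, 11) (0, 11)]  |A|=130.9131
5. ⊥bis P3·P4 via (22.87,7.58): [(0, 0) (13.6485, 0) (10.1539, 11) (0, 11)]  |A|=130.9131
6. ⊥bis P3·P5 via (12.01,6.185): [(0, 0) (9.4341, 0) (11.8248, 5.7404) (10.1539, 11) (0, 11)]  |A|=118.817
7. ⊥bis P3·P6 via (19.06,5.63): [(0, 0) (9.4341, 0) (11.8248, 5.7404) (10.1539, 11) (0, 11)]  |A|=118.817
8. ⊥bis P3·P7 via (16.165,7.04): [(0, 0) (9.4341, 0) (11.8248, 5.7404) (10.1539, 11) (0, 11)]  |A|=118.817
9. ⊥bis P3·P8 via (10.77,8.275): [(0, 0) (9.4341, 0) (11.0986, 3.9966) (10.6904, 9.3113) (10.1539, 11) (0, 11)]  |A|=116.5313
10. ⊥bis P3·P9 via (20.5,5.6): [(0, 0) (9.4341, 0) (11.0986, 3.9966) (10.6904, 9.3113) (10.1539, 11) (0, 11)]  |A|=116.5313
11. canonical 6-gon: [(0, 0) (9.4341, 0) (11.0986, 3.9966) (10.6904, 9.3113) (10.1539, 11) (0, 11)]
12. shoelace: 116.5313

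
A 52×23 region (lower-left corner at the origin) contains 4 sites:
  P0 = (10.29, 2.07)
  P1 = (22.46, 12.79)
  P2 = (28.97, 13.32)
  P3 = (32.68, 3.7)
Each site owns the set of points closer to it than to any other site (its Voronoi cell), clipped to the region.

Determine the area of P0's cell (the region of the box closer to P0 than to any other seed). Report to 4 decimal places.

1. box [0,52]×[0,23]: [(0, 0) (52, 0) (52, 23) (0, 23)]
2. ⊥bis P0·P1 via (16.375,7.43): [(0, 0) (22.9197, 0) (2.6601, 23) (0, 23)]  |A|=294.1682
3. ⊥bis P0·P2 via (19.63,7.695): [(0, 0) (22.9197, 0) (2.6601, 23) (0, 23)]  |A|=294.1682
4. ⊥bis P0·P3 via (21.485,2.885): [(0, 0) (21.695, 0) (21.5847, 1.5156) (2.6601, 23) (0, 23)]  |A|=293.2401
5. canonical 5-gon: [(0, 0) (21.695, 0) (21.5847, 1.5156) (2.6601, 23) (0, 23)]
6. shoelace: 293.2401

Area of P0's cell: 293.2401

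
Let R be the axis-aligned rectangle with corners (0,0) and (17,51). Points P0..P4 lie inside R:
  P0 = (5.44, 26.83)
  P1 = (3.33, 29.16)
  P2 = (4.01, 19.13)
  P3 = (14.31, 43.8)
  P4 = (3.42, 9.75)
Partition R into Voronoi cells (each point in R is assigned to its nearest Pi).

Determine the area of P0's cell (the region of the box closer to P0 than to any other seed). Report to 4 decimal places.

1. box [0,17]×[0,51]: [(0, 0) (17, 0) (17, 51) (0, 51)]
2. ⊥bis P0·P1 via (4.385,27.995): [(0, 24.024) (0, 0) (17, 0) (17, 39.4189)]  |A|=539.2648
3. ⊥bis P0·P2 via (4.725,22.98): [(0, 24.024) (0, 23.8575) (17, 20.7004) (17, 39.4189)]  |A|=160.523
4. ⊥bis P0·P3 via (9.875,35.315): [(11.5192, 34.4556) (0, 24.024) (0, 23.8575) (17, 20.7004) (17, 31.5909)]  |A|=139.0711
5. ⊥bis P0·P4 via (4.43,18.29): [(11.5192, 34.4556) (0, 24.024) (0, 23.8575) (17, 20.7004) (17, 31.5909)]  |A|=139.0711
6. canonical 5-gon: [(11.5192, 34.4556) (0, 24.024) (0, 23.8575) (17, 20.7004) (17, 31.5909)]
7. shoelace: 139.0711

Area of P0's cell: 139.0711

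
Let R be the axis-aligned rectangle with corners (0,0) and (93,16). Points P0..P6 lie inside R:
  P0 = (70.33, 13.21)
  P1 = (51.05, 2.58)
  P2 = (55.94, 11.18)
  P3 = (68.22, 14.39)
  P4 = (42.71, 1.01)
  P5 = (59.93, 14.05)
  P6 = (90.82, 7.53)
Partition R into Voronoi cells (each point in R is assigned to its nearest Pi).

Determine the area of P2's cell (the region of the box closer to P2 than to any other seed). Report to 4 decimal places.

1. box [0,93]×[0,16]: [(0, 0) (93, 0) (93, 16) (0, 16)]
2. ⊥bis P2·P0 via (63.135,12.195): [(0, 0) (64.8554, 0) (62.5982, 16) (0, 16)]  |A|=1019.6286
3. ⊥bis P2·P1 via (53.495,6.88): [(64.7909, 0.4571) (62.5982, 16) (37.4557, 16)]  |A|=195.3934
4. ⊥bis P2·P3 via (62.08,12.785): [(64.7909, 0.4571) (64.191, 4.7092) (61.2396, 16) (37.4557, 16)]  |A|=187.7233
5. ⊥bis P2·P4 via (49.325,6.095): [(45.0151, 11.7017) (64.7909, 0.4571) (64.191, 4.7092) (61.2396, 16) (41.711, 16)]  |A|=178.5783
6. ⊥bis P2·P5 via (57.935,12.615): [(45.0151, 11.7017) (64.7909, 0.4571) (64.3299, 3.7245) (55.5002, 16) (41.711, 16)]  |A|=142.6822
7. ⊥bis P2·P6 via (73.38,9.355): [(45.0151, 11.7017) (64.7909, 0.4571) (64.3299, 3.7245) (55.5002, 16) (41.711, 16)]  |A|=142.6822
8. canonical 5-gon: [(45.0151, 11.7017) (64.7909, 0.4571) (64.3299, 3.7245) (55.5002, 16) (41.711, 16)]
9. shoelace: 142.6822

Area of P2's cell: 142.6822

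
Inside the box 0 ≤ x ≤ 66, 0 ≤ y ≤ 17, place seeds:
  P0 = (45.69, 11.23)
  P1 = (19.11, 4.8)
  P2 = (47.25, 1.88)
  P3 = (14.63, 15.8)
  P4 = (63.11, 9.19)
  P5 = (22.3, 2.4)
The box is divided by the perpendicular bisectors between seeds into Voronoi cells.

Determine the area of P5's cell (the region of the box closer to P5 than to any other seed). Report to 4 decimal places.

1. box [0,66]×[0,17]: [(0, 0) (66, 0) (66, 17) (0, 17)]
2. ⊥bis P5·P0 via (33.995,6.815): [(0, 0) (36.5677, 0) (30.15, 17) (0, 17)]  |A|=567.1012
3. ⊥bis P5·P1 via (20.705,3.6): [(17.9965, 0) (36.5677, 0) (30.3627, 16.4367)]  |A|=152.6246
4. ⊥bis P5·P2 via (34.775,2.14): [(17.9965, 0) (34.7304, 0) (34.8265, 4.6123) (30.3627, 16.4367)]  |A|=148.3874
5. ⊥bis P5·P3 via (18.465,9.1): [(29.6669, 15.5118) (17.9965, 0) (34.7304, 0) (34.8265, 4.6123) (30.5262, 16.0037)]  |A|=148.1611
6. ⊥bis P5·P4 via (42.705,5.795): [(29.6669, 15.5118) (17.9965, 0) (34.7304, 0) (34.8265, 4.6123) (30.5262, 16.0037)]  |A|=148.1611
7. canonical 5-gon: [(29.6669, 15.5118) (17.9965, 0) (34.7304, 0) (34.8265, 4.6123) (30.5262, 16.0037)]
8. shoelace: 148.1611

Area of P5's cell: 148.1611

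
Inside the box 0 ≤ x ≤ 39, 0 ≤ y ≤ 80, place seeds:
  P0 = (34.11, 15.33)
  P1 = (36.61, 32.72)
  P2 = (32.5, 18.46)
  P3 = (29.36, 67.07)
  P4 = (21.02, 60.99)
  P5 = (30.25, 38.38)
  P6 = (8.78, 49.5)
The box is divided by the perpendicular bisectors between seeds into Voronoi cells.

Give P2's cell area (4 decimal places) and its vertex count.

Area of P2's cell: 609.0875 (7 vertices)

1. box [0,39]×[0,80]: [(0, 0) (39, 0) (39, 80) (0, 80)]
2. ⊥bis P2·P0 via (33.305,16.895): [(0, 0) (0.4594, 0) (39, 19.8244) (39, 80) (0, 80)]  |A|=2737.9787
3. ⊥bis P2·P1 via (34.555,25.59): [(0, 35.5494) (0, 0) (0.4594, 0) (39, 19.8244) (39, 24.3089)]  |A|=785.2149
4. ⊥bis P2·P3 via (30.93,42.765): [(0, 35.5494) (0, 0) (0.4594, 0) (39, 19.8244) (39, 24.3089)]  |A|=785.2149
5. ⊥bis P2·P4 via (26.76,39.725): [(5.4603, 33.9756) (0, 32.5018) (0, 0) (0.4594, 0) (39, 19.8244) (39, 24.3089)]  |A|=776.8944
6. ⊥bis P2·P5 via (31.375,28.42): [(26.6053, 27.8813) (0, 24.8761) (0, 0) (0.4594, 0) (39, 19.8244) (39, 24.3089)]  |A|=643.2323
7. ⊥bis P2·P6 via (20.64,33.98): [(26.6053, 27.8813) (10.2403, 26.0328) (0, 18.2074) (0, 0) (0.4594, 0) (39, 19.8244) (39, 24.3089)]  |A|=609.0875
8. canonical 7-gon: [(26.6053, 27.8813) (10.2403, 26.0328) (0, 18.2074) (0, 0) (0.4594, 0) (39, 19.8244) (39, 24.3089)]
9. shoelace: 609.0875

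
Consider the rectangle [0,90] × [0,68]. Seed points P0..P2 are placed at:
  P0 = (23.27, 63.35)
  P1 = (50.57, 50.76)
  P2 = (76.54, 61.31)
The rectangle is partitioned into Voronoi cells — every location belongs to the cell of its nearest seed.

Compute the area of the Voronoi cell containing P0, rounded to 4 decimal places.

Area of P0's cell: 1787.5620

1. box [0,90]×[0,68]: [(0, 0) (90, 0) (90, 68) (0, 68)]
2. ⊥bis P0·P1 via (36.92,57.055): [(0, 0) (10.6078, 0) (41.9675, 68) (0, 68)]  |A|=1787.562
3. ⊥bis P0·P2 via (49.905,62.33): [(0, 0) (10.6078, 0) (41.9675, 68) (0, 68)]  |A|=1787.562
4. canonical 4-gon: [(0, 0) (10.6078, 0) (41.9675, 68) (0, 68)]
5. shoelace: 1787.562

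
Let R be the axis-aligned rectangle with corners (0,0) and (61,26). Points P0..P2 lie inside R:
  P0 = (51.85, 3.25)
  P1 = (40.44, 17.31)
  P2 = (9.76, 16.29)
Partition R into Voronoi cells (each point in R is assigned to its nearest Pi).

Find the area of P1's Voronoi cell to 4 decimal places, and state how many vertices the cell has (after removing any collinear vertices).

Area of P1's cell: 622.7549 (5 vertices)

1. box [0,61]×[0,26]: [(0, 0) (61, 0) (61, 26) (0, 26)]
2. ⊥bis P1·P0 via (46.145,10.28): [(0, 0) (33.4774, 0) (61, 22.3352) (61, 26) (0, 26)]  |A|=1278.6397
3. ⊥bis P1·P2 via (25.1,16.8): [(25.6585, 0) (33.4774, 0) (61, 22.3352) (61, 26) (24.7941, 26)]  |A|=622.7549
4. canonical 5-gon: [(25.6585, 0) (33.4774, 0) (61, 22.3352) (61, 26) (24.7941, 26)]
5. shoelace: 622.7549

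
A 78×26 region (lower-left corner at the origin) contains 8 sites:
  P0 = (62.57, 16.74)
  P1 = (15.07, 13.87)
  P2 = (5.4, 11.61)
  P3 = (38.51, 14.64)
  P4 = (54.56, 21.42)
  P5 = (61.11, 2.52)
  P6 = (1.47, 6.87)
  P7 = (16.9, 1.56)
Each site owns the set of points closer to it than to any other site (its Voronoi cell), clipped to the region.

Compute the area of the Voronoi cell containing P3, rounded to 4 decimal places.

Area of P3's cell: 500.8394

1. box [0,78]×[0,26]: [(0, 0) (78, 0) (78, 26) (0, 26)]
2. ⊥bis P3·P0 via (50.54,15.69): [(0, 0) (51.9095, 0) (49.6401, 26) (0, 26)]  |A|=1320.1445
3. ⊥bis P3·P1 via (26.79,14.255): [(27.2583, 0) (51.9095, 0) (49.6401, 26) (26.4042, 26)]  |A|=622.5326
4. ⊥bis P3·P2 via (21.955,13.125): [(27.2583, 0) (51.9095, 0) (49.6401, 26) (26.4042, 26)]  |A|=622.5326
5. ⊥bis P3·P4 via (46.535,18.03): [(27.2583, 0) (51.9095, 0) (51.3256, 6.6895) (43.1682, 26) (26.4042, 26)]  |A|=560.0447
6. ⊥bis P3·P5 via (49.81,8.58): [(27.2583, 0) (45.2087, 0) (50.2111, 9.3278) (43.1682, 26) (26.4042, 26)]  |A|=525.8354
7. ⊥bis P3·P6 via (19.99,10.755): [(27.2583, 0) (45.2087, 0) (50.2111, 9.3278) (43.1682, 26) (26.4042, 26)]  |A|=525.8354
8. ⊥bis P3·P7 via (27.705,8.1): [(26.9513, 9.3452) (32.6077, 0) (45.2087, 0) (50.2111, 9.3278) (43.1682, 26) (26.4042, 26)]  |A|=500.8394
9. canonical 6-gon: [(26.9513, 9.3452) (32.6077, 0) (45.2087, 0) (50.2111, 9.3278) (43.1682, 26) (26.4042, 26)]
10. shoelace: 500.8394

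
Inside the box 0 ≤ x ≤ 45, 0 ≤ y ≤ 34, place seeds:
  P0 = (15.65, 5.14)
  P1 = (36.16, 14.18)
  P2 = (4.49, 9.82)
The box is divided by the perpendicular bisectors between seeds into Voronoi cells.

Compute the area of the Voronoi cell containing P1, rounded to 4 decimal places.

1. box [0,45]×[0,34]: [(0, 0) (45, 0) (45, 34) (0, 34)]
2. ⊥bis P1·P0 via (25.905,9.66): [(30.1627, 0) (45, 0) (45, 34) (15.1769, 34)]  |A|=759.2262
3. ⊥bis P1·P2 via (20.325,12): [(18.2589, 27.0074) (30.1627, 0) (45, 0) (45, 34) (17.2963, 34)]  |A|=751.8163
4. canonical 5-gon: [(18.2589, 27.0074) (30.1627, 0) (45, 0) (45, 34) (17.2963, 34)]
5. shoelace: 751.8163

Area of P1's cell: 751.8163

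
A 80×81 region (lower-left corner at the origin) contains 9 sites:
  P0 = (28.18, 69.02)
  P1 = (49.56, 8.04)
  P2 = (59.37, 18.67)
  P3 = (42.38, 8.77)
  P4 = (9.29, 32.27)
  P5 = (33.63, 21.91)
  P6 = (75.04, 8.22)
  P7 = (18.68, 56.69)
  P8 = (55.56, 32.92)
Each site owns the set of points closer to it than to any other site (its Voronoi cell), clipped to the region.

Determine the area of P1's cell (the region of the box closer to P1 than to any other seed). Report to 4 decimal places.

Area of P1's cell: 219.2685

1. box [0,80]×[0,81]: [(0, 0) (80, 0) (80, 81) (0, 81)]
2. ⊥bis P1·P0 via (38.87,38.53): [(0, 24.9019) (0, 0) (80, 0) (80, 52.9505)]  |A|=3114.0949
3. ⊥bis P1·P2 via (54.465,13.355): [(30.4026, 35.5613) (0, 24.9019) (0, 0) (68.9363, 0)]  |A|=1604.2722
4. ⊥bis P1·P3 via (45.97,8.405): [(47.1588, 20.0976) (45.1155, 0) (68.9363, 0)]  |A|=239.3711
5. ⊥bis P1·P4 via (29.425,20.155): [(47.1588, 20.0976) (45.1155, 0) (68.9363, 0)]  |A|=239.3711
6. ⊥bis P1·P5 via (41.595,14.975): [(47.1588, 20.0976) (45.1155, 0) (68.9363, 0)]  |A|=239.3711
7. ⊥bis P1·P6 via (62.3,8.13): [(62.3143, 6.1112) (47.1588, 20.0976) (45.1155, 0) (62.3574, 0)]  |A|=219.2685
8. ⊥bis P1·P7 via (34.12,32.365): [(62.3143, 6.1112) (47.1588, 20.0976) (45.1155, 0) (62.3574, 0)]  |A|=219.2685
9. ⊥bis P1·P8 via (52.56,20.48): [(62.3143, 6.1112) (47.1588, 20.0976) (45.1155, 0) (62.3574, 0)]  |A|=219.2685
10. canonical 4-gon: [(62.3143, 6.1112) (47.1588, 20.0976) (45.1155, 0) (62.3574, 0)]
11. shoelace: 219.2685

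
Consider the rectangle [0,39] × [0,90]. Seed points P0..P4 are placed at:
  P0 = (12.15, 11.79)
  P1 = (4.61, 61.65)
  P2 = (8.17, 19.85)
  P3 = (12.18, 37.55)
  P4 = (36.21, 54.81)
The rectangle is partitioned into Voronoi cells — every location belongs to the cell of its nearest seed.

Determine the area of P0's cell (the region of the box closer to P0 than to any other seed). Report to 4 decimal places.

Area of P0's cell: 767.1492

1. box [0,39]×[0,90]: [(0, 0) (39, 0) (39, 90) (0, 90)]
2. ⊥bis P0·P1 via (8.38,36.72): [(0, 35.4527) (0, 0) (39, 0) (39, 41.3505)]  |A|=1497.6626
3. ⊥bis P0·P2 via (10.16,15.82): [(0, 10.803) (0, 0) (39, 0) (39, 30.0611)]  |A|=796.8503
4. ⊥bis P0·P3 via (12.165,24.67): [(28.0449, 24.6515) (0, 10.803) (0, 0) (39, 0) (39, 24.6387)]  |A|=767.1492
5. ⊥bis P0·P4 via (24.18,33.3): [(28.0449, 24.6515) (0, 10.803) (0, 0) (39, 0) (39, 24.6387)]  |A|=767.1492
6. canonical 5-gon: [(28.0449, 24.6515) (0, 10.803) (0, 0) (39, 0) (39, 24.6387)]
7. shoelace: 767.1492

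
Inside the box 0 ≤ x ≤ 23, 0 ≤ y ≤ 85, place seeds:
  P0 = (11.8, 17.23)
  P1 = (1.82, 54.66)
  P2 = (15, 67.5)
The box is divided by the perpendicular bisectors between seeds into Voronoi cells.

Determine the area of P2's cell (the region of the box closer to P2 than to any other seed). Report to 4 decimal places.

Area of P2's cell: 623.1119

1. box [0,23]×[0,85]: [(0, 0) (23, 0) (23, 85) (0, 85)]
2. ⊥bis P2·P0 via (13.4,42.365): [(0, 43.218) (23, 41.7539) (23, 85) (0, 85)]  |A|=977.8232
3. ⊥bis P2·P1 via (8.41,61.08): [(0, 69.7127) (23, 46.1037) (23, 85) (0, 85)]  |A|=623.1119
4. canonical 4-gon: [(0, 69.7127) (23, 46.1037) (23, 85) (0, 85)]
5. shoelace: 623.1119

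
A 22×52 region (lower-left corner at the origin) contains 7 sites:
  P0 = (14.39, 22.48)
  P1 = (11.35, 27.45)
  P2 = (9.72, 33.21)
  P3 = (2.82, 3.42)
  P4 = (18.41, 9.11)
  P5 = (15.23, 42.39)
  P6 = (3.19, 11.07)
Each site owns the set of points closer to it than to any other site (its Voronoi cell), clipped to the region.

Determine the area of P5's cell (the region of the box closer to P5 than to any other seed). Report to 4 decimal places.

Area of P5's cell: 292.4374

1. box [0,22]×[0,52]: [(0, 0) (22, 0) (22, 52) (0, 52)]
2. ⊥bis P5·P0 via (14.81,32.435): [(0, 33.0598) (22, 32.1317) (22, 52) (0, 52)]  |A|=426.8936
3. ⊥bis P5·P1 via (13.29,34.92): [(0, 38.3715) (22, 32.658) (22, 52) (0, 52)]  |A|=362.676
4. ⊥bis P5·P2 via (12.475,37.8): [(0, 45.2877) (20.3112, 33.0965) (22, 32.658) (22, 52) (0, 52)]  |A|=292.4374
5. ⊥bis P5·P3 via (9.025,22.905): [(0, 45.2877) (20.3112, 33.0965) (22, 32.658) (22, 52) (0, 52)]  |A|=292.4374
6. ⊥bis P5·P4 via (16.82,25.75): [(0, 45.2877) (20.3112, 33.0965) (22, 32.658) (22, 52) (0, 52)]  |A|=292.4374
7. ⊥bis P5·P6 via (9.21,26.73): [(0, 45.2877) (20.3112, 33.0965) (22, 32.658) (22, 52) (0, 52)]  |A|=292.4374
8. canonical 5-gon: [(0, 45.2877) (20.3112, 33.0965) (22, 32.658) (22, 52) (0, 52)]
9. shoelace: 292.4374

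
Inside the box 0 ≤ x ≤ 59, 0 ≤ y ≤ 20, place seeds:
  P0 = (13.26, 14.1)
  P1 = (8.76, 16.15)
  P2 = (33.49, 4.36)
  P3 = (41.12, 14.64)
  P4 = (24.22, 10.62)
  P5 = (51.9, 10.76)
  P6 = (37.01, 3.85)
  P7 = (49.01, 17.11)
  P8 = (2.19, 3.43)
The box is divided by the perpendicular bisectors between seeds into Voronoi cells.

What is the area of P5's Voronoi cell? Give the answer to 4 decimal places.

1. box [0,59]×[0,20]: [(0, 0) (59, 0) (59, 20) (0, 20)]
2. ⊥bis P5·P0 via (32.58,12.43): [(31.5056, 0) (59, 0) (59, 20) (33.2343, 20)]  |A|=532.6009
3. ⊥bis P5·P1 via (30.33,13.455): [(31.5056, 0) (59, 0) (59, 20) (33.2343, 20)]  |A|=532.6009
4. ⊥bis P5·P2 via (42.695,7.56): [(45.3231, 0) (59, 0) (59, 20) (38.3704, 20)]  |A|=343.0647
5. ⊥bis P5·P3 via (46.51,12.7): [(43.6604, 4.7829) (45.3231, 0) (59, 0) (59, 20) (49.1375, 20)]  |A|=261.1429
6. ⊥bis P5·P4 via (38.06,10.69): [(43.6604, 4.7829) (45.3231, 0) (59, 0) (59, 20) (49.1375, 20)]  |A|=261.1429
7. ⊥bis P5·P6 via (44.455,7.305): [(44.5188, 7.1676) (47.845, 0) (59, 0) (59, 20) (49.1375, 20)]  |A|=248.0697
8. ⊥bis P5·P7 via (50.455,13.935): [(46.2688, 12.0298) (44.5188, 7.1676) (47.845, 0) (59, 0) (59, 17.824)]  |A|=194.9146
9. ⊥bis P5·P8 via (27.045,7.095): [(46.2688, 12.0298) (44.5188, 7.1676) (47.845, 0) (59, 0) (59, 17.824)]  |A|=194.9146
10. canonical 5-gon: [(46.2688, 12.0298) (44.5188, 7.1676) (47.845, 0) (59, 0) (59, 17.824)]
11. shoelace: 194.9146

Area of P5's cell: 194.9146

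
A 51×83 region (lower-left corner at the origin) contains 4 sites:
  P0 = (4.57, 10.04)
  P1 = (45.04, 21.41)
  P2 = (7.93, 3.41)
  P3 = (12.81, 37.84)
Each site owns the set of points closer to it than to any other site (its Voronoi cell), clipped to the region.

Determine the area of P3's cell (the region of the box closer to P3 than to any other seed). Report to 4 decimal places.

1. box [0,51]×[0,83]: [(0, 0) (51, 0) (51, 83) (0, 83)]
2. ⊥bis P3·P0 via (8.69,23.94): [(0, 26.5157) (51, 11.3992) (51, 83) (0, 83)]  |A|=3266.1692
3. ⊥bis P3·P1 via (28.925,29.625): [(0, 26.5157) (23.7512, 19.4758) (51, 72.9285) (51, 83) (0, 83)]  |A|=2427.8691
4. ⊥bis P3·P2 via (10.37,20.625): [(0, 26.5157) (23.7512, 19.4758) (51, 72.9285) (51, 83) (0, 83)]  |A|=2427.8691
5. canonical 5-gon: [(0, 26.5157) (23.7512, 19.4758) (51, 72.9285) (51, 83) (0, 83)]
6. shoelace: 2427.8691

Area of P3's cell: 2427.8691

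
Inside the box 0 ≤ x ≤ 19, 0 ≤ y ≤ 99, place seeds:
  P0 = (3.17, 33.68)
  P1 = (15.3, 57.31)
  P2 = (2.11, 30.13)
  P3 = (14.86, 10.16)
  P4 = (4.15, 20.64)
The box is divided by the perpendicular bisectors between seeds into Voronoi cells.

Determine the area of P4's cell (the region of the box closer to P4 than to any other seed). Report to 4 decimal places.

Area of P4's cell: 214.9926

1. box [0,19]×[0,99]: [(0, 0) (19, 0) (19, 99) (0, 99)]
2. ⊥bis P4·P0 via (3.66,27.16): [(0, 26.8849) (0, 0) (19, 0) (19, 28.3129)]  |A|=524.379
3. ⊥bis P4·P1 via (9.725,38.975): [(0, 26.8849) (0, 0) (19, 0) (19, 28.3129)]  |A|=524.379
4. ⊥bis P4·P2 via (3.13,25.385): [(15.5409, 28.0529) (0, 24.7122) (0, 0) (19, 0) (19, 28.3129)]  |A|=507.4956
5. ⊥bis P4·P3 via (9.505,15.4): [(15.5409, 28.0529) (0, 24.7122) (0, 5.6864) (19, 25.1034) (19, 28.3129)]  |A|=214.9926
6. canonical 5-gon: [(15.5409, 28.0529) (0, 24.7122) (0, 5.6864) (19, 25.1034) (19, 28.3129)]
7. shoelace: 214.9926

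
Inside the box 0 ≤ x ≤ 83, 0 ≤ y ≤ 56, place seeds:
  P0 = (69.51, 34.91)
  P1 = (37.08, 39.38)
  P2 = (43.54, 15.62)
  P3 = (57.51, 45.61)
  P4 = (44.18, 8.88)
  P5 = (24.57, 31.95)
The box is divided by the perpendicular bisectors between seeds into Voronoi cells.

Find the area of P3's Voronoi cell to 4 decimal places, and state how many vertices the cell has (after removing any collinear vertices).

1. box [0,83]×[0,56]: [(0, 0) (83, 0) (83, 56) (0, 56)]
2. ⊥bis P3·P0 via (63.51,40.26): [(0, 0) (27.6115, 0) (77.5448, 56) (0, 56)]  |A|=2944.3773
3. ⊥bis P3·P1 via (47.295,42.495): [(51.9351, 27.2788) (77.5448, 56) (43.1767, 56)]  |A|=493.5467
4. ⊥bis P3·P2 via (50.525,30.615): [(50.9828, 30.4018) (53.6231, 29.1719) (77.5448, 56) (43.1767, 56)]  |A|=490.0095
5. ⊥bis P3·P4 via (50.845,27.245): [(50.9828, 30.4018) (53.6231, 29.1719) (77.5448, 56) (43.1767, 56)]  |A|=490.0095
6. ⊥bis P3·P5 via (41.04,38.78): [(50.9828, 30.4018) (53.6231, 29.1719) (77.5448, 56) (43.1767, 56)]  |A|=490.0095
7. canonical 4-gon: [(50.9828, 30.4018) (53.6231, 29.1719) (77.5448, 56) (43.1767, 56)]
8. shoelace: 490.0095

Area of P3's cell: 490.0095 (4 vertices)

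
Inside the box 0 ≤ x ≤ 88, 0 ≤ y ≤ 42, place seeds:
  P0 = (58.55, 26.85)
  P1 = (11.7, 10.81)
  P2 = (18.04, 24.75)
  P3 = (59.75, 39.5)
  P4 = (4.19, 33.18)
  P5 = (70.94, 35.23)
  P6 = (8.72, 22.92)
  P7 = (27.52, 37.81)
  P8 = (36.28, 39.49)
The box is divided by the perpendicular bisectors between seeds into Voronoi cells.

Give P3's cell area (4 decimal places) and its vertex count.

Area of P3's cell: 148.7680 (4 vertices)

1. box [0,88]×[0,42]: [(0, 0) (88, 0) (88, 42) (0, 42)]
2. ⊥bis P3·P0 via (59.15,33.175): [(0, 38.7861) (88, 30.4382) (88, 42) (0, 42)]  |A|=650.1304
3. ⊥bis P3·P1 via (35.725,25.155): [(29.2424, 36.0121) (88, 30.4382) (88, 42) (25.6671, 42)]  |A|=526.2928
4. ⊥bis P3·P2 via (38.895,32.125): [(37.8077, 35.1996) (88, 30.4382) (88, 42) (35.4029, 42)]  |A|=468.9971
5. ⊥bis P3·P4 via (31.97,36.34): [(37.8077, 35.1996) (88, 30.4382) (88, 42) (35.4029, 42)]  |A|=468.9971
6. ⊥bis P3·P5 via (65.345,37.365): [(37.8077, 35.1996) (63.5856, 32.7542) (67.1137, 42) (35.4029, 42)]  |A|=231.3052
7. ⊥bis P3·P6 via (34.235,31.21): [(37.8077, 35.1996) (63.5856, 32.7542) (67.1137, 42) (35.4029, 42)]  |A|=231.3052
8. ⊥bis P3·P7 via (43.635,38.655): [(43.8462, 34.6267) (63.5856, 32.7542) (67.1137, 42) (43.4596, 42)]  |A|=181.7597
9. ⊥bis P3·P8 via (48.015,39.495): [(48.0172, 34.2311) (63.5856, 32.7542) (67.1137, 42) (48.0139, 42)]  |A|=148.768
10. canonical 4-gon: [(48.0172, 34.2311) (63.5856, 32.7542) (67.1137, 42) (48.0139, 42)]
11. shoelace: 148.768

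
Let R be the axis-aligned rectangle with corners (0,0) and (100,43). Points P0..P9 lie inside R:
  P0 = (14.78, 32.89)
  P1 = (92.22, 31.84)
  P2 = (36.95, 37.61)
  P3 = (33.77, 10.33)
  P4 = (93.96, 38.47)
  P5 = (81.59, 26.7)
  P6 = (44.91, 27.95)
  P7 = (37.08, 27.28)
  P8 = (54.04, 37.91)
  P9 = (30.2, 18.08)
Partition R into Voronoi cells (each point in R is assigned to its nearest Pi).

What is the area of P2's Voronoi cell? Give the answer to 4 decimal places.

1. box [0,100]×[0,43]: [(0, 0) (100, 0) (100, 43) (0, 43)]
2. ⊥bis P2·P0 via (25.865,35.25): [(33.3697, 0) (100, 0) (100, 43) (24.215, 43)]  |A|=3061.9277
3. ⊥bis P2·P1 via (64.585,34.725): [(33.3697, 0) (60.9598, 0) (65.4489, 43) (24.215, 43)]  |A|=1479.715
4. ⊥bis P2·P3 via (35.36,23.97): [(28.086, 24.8179) (63.1243, 20.7335) (65.4489, 43) (24.215, 43)]  |A|=769.6957
5. ⊥bis P2·P4 via (65.455,38.04): [(28.086, 24.8179) (63.1243, 20.7335) (65.3889, 42.425) (65.3802, 43) (24.215, 43)]  |A|=769.676
6. ⊥bis P2·P5 via (59.27,32.155): [(28.086, 24.8179) (56.6627, 21.4868) (61.9205, 43) (24.215, 43)]  |A|=658.9279
7. ⊥bis P2·P6 via (40.93,32.78): [(28.086, 24.8179) (30.8732, 24.493) (53.3327, 43) (24.215, 43)]  |A|=294.1494
8. ⊥bis P2·P7 via (37.015,32.445): [(26.4904, 32.3126) (40.5779, 32.4898) (53.3327, 43) (24.215, 43)]  |A|=228.4969
9. ⊥bis P2·P8 via (45.495,37.76): [(26.4904, 32.3126) (40.5779, 32.4898) (45.5161, 36.559) (45.403, 43) (24.215, 43)]  |A|=202.9595
10. ⊥bis P2·P9 via (33.575,27.845): [(26.4904, 32.3126) (40.5779, 32.4898) (45.5161, 36.559) (45.403, 43) (24.215, 43)]  |A|=202.9595
11. canonical 5-gon: [(26.4904, 32.3126) (40.5779, 32.4898) (45.5161, 36.559) (45.403, 43) (24.215, 43)]
12. shoelace: 202.9595

Area of P2's cell: 202.9595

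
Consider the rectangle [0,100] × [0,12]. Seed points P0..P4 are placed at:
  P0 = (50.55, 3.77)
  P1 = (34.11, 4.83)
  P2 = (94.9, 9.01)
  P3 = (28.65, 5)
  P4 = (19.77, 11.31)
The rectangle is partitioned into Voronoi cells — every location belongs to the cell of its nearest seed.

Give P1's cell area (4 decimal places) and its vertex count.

1. box [0,100]×[0,12]: [(0, 0) (100, 0) (100, 12) (0, 12)]
2. ⊥bis P1·P0 via (42.33,4.3): [(0, 0) (42.0527, 0) (42.8265, 12) (0, 12)]  |A|=509.2753
3. ⊥bis P1·P2 via (64.505,6.92): [(0, 0) (42.0527, 0) (42.8265, 12) (0, 12)]  |A|=509.2753
4. ⊥bis P1·P3 via (31.38,4.915): [(31.227, 0) (42.0527, 0) (42.8265, 12) (31.6006, 12)]  |A|=132.3099
5. ⊥bis P1·P4 via (26.94,8.07): [(31.227, 0) (42.0527, 0) (42.8265, 12) (31.6006, 12)]  |A|=132.3099
6. canonical 4-gon: [(31.227, 0) (42.0527, 0) (42.8265, 12) (31.6006, 12)]
7. shoelace: 132.3099

Area of P1's cell: 132.3099 (4 vertices)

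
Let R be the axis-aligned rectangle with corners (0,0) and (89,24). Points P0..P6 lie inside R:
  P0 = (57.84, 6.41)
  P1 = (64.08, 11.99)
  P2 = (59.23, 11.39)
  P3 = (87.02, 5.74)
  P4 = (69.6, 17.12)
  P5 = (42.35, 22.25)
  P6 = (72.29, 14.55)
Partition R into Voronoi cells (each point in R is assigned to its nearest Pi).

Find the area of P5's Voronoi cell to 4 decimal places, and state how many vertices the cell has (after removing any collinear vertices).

Area of P5's cell: 1117.5107 (5 vertices)

1. box [0,89]×[0,24]: [(0, 0) (89, 0) (89, 24) (0, 24)]
2. ⊥bis P5·P0 via (50.095,14.33): [(0, 0) (35.4412, 0) (59.9835, 24) (0, 24)]  |A|=1145.0965
3. ⊥bis P5·P1 via (53.215,17.12): [(0, 0) (35.4412, 0) (53.444, 17.605) (56.4634, 24) (0, 24)]  |A|=1133.8411
4. ⊥bis P5·P2 via (50.79,16.82): [(0, 0) (35.4412, 0) (47.6493, 11.9384) (55.4094, 24) (0, 24)]  |A|=1117.5107
5. ⊥bis P5·P3 via (64.685,13.995): [(0, 0) (35.4412, 0) (47.6493, 11.9384) (55.4094, 24) (0, 24)]  |A|=1117.5107
6. ⊥bis P5·P4 via (55.975,19.685): [(0, 0) (35.4412, 0) (47.6493, 11.9384) (55.4094, 24) (0, 24)]  |A|=1117.5107
7. ⊥bis P5·P6 via (57.32,18.4): [(0, 0) (35.4412, 0) (47.6493, 11.9384) (55.4094, 24) (0, 24)]  |A|=1117.5107
8. canonical 5-gon: [(0, 0) (35.4412, 0) (47.6493, 11.9384) (55.4094, 24) (0, 24)]
9. shoelace: 1117.5107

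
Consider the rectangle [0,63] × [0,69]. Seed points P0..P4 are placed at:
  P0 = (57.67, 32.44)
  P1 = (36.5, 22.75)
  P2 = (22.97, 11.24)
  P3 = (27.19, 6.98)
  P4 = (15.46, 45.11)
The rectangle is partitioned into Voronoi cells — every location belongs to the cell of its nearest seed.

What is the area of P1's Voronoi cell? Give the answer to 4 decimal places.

1. box [0,63]×[0,69]: [(0, 0) (63, 0) (63, 69) (0, 69)]
2. ⊥bis P1·P0 via (47.085,27.595): [(0, 0) (59.7159, 0) (28.133, 69) (0, 69)]  |A|=3030.7851
3. ⊥bis P1·P2 via (29.735,16.995): [(0, 51.9485) (44.1927, 0) (59.7159, 0) (28.133, 69) (0, 69)]  |A|=1882.9137
4. ⊥bis P1·P3 via (31.845,14.865): [(0, 51.9485) (31.2463, 15.2184) (57.0245, 0) (59.7159, 0) (28.133, 69) (0, 69)]  |A|=1785.2737
5. ⊥bis P1·P4 via (25.98,33.93): [(20.064, 28.3633) (31.2463, 15.2184) (57.0245, 0) (59.7159, 0) (38.7047, 45.9036)]  |A|=734.613
6. canonical 5-gon: [(20.064, 28.3633) (31.2463, 15.2184) (57.0245, 0) (59.7159, 0) (38.7047, 45.9036)]
7. shoelace: 734.613

Area of P1's cell: 734.6130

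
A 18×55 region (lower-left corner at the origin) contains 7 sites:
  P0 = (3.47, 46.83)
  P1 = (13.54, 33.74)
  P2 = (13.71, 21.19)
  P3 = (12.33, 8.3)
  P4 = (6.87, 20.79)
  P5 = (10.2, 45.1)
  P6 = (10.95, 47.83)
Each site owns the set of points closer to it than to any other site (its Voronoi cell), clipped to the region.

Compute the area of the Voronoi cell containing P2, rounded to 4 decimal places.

1. box [0,18]×[0,55]: [(0, 0) (18, 0) (18, 55) (0, 55)]
2. ⊥bis P2·P0 via (8.59,34.01): [(0, 30.5794) (0, 0) (18, 0) (18, 37.7681)]  |A|=615.1274
3. ⊥bis P2·P1 via (13.625,27.465): [(0, 27.2804) (0, 0) (18, 0) (18, 27.5243)]  |A|=493.2423
4. ⊥bis P2·P3 via (13.02,14.745): [(0, 27.2804) (0, 16.1389) (18, 14.2118) (18, 27.5243)]  |A|=220.0855
5. ⊥bis P2·P4 via (10.29,20.99): [(9.9143, 27.4147) (10.6403, 14.9998) (18, 14.2118) (18, 27.5243)]  |A|=99.2194
6. ⊥bis P2·P5 via (11.955,33.145): [(9.9143, 27.4147) (10.6403, 14.9998) (18, 14.2118) (18, 27.5243)]  |A|=99.2194
7. ⊥bis P2·P6 via (12.33,34.51): [(9.9143, 27.4147) (10.6403, 14.9998) (18, 14.2118) (18, 27.5243)]  |A|=99.2194
8. canonical 4-gon: [(9.9143, 27.4147) (10.6403, 14.9998) (18, 14.2118) (18, 27.5243)]
9. shoelace: 99.2194

Area of P2's cell: 99.2194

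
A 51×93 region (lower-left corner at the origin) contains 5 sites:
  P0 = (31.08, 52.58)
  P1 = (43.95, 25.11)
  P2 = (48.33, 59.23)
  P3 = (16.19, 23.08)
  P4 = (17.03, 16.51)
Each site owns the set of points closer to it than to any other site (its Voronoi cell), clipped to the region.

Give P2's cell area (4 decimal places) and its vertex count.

1. box [0,51]×[0,93]: [(0, 0) (51, 0) (51, 93) (0, 93)]
2. ⊥bis P2·P0 via (39.705,55.905): [(51, 26.6059) (51, 93) (25.4046, 93)]  |A|=849.691
3. ⊥bis P2·P1 via (46.14,42.17): [(44.9406, 42.324) (51, 41.5461) (51, 93) (25.4046, 93)]  |A|=804.4266
4. ⊥bis P2·P3 via (32.26,41.155): [(44.9406, 42.324) (51, 41.5461) (51, 93) (25.4046, 93)]  |A|=804.4266
5. ⊥bis P2·P4 via (32.68,37.87): [(44.9406, 42.324) (51, 41.5461) (51, 93) (25.4046, 93)]  |A|=804.4266
6. canonical 4-gon: [(44.9406, 42.324) (51, 41.5461) (51, 93) (25.4046, 93)]
7. shoelace: 804.4266

Area of P2's cell: 804.4266 (4 vertices)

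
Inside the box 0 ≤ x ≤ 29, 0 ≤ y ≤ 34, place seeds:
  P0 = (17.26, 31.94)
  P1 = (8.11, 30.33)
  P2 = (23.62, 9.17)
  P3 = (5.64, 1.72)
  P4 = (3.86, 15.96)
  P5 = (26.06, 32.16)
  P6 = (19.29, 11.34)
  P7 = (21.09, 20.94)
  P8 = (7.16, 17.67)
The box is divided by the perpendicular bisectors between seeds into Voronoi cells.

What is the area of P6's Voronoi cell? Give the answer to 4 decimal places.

1. box [0,29]×[0,34]: [(0, 0) (29, 0) (29, 34) (0, 34)]
2. ⊥bis P6·P0 via (18.275,21.64): [(0, 19.8391) (0, 0) (29, 0) (29, 22.6969)]  |A|=616.7719
3. ⊥bis P6·P1 via (13.7,20.835): [(14.4225, 21.2604) (0, 12.7694) (0, 0) (29, 0) (29, 22.6969)]  |A|=565.7903
4. ⊥bis P6·P2 via (21.455,10.255): [(27.6223, 22.5611) (14.4225, 21.2604) (0, 12.7694) (0, 0) (16.3157, 0)]  |A|=407.0688
5. ⊥bis P6·P3 via (12.465,6.53): [(16.6279, 0.6231) (27.6223, 22.5611) (14.4225, 21.2604) (5.7019, 16.1263)]  |A|=233.2836
6. ⊥bis P6·P4 via (11.575,13.65): [(10.3442, 9.5393) (16.6279, 0.6231) (27.6223, 22.5611) (14.4225, 21.2604) (13.7319, 20.8538)]  |A|=195.8635
7. ⊥bis P6·P5 via (22.675,21.75): [(10.3442, 9.5393) (16.6279, 0.6231) (26.5795, 20.4804) (21.9113, 21.9983) (14.4225, 21.2604) (13.7319, 20.8538)]  |A|=190.2154
8. ⊥bis P6·P7 via (20.19,16.14): [(12.7389, 17.5371) (10.3442, 9.5393) (16.6279, 0.6231) (24.0423, 15.4177)]  |A|=127.2756
9. ⊥bis P6·P8 via (13.225,14.505): [(14.6229, 17.1838) (10.5105, 9.3033) (16.6279, 0.6231) (24.0423, 15.4177)]  |A|=118.1778
10. canonical 4-gon: [(14.6229, 17.1838) (10.5105, 9.3033) (16.6279, 0.6231) (24.0423, 15.4177)]
11. shoelace: 118.1778

Area of P6's cell: 118.1778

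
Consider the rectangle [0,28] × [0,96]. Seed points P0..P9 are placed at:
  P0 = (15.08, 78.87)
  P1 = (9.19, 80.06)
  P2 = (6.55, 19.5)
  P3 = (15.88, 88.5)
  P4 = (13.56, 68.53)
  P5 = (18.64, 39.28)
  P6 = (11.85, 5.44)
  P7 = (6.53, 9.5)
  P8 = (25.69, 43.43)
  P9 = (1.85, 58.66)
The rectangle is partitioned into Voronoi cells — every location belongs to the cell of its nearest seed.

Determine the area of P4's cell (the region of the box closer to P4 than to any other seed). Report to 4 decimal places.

1. box [0,28]×[0,96]: [(0, 0) (28, 0) (28, 96) (0, 96)]
2. ⊥bis P4·P0 via (14.32,73.7): [(0, 75.8051) (0, 0) (28, 0) (28, 71.689)]  |A|=2064.9171
3. ⊥bis P4·P1 via (11.375,74.295): [(11.0669, 74.1782) (0, 69.9837) (0, 0) (28, 0) (28, 71.689)]  |A|=2032.7052
4. ⊥bis P4·P2 via (10.055,44.015): [(11.0669, 74.1782) (0, 69.9837) (0, 45.4526) (28, 41.4493) (28, 71.689)]  |A|=816.0781
5. ⊥bis P4·P3 via (14.72,78.515): [(11.0669, 74.1782) (0, 69.9837) (0, 45.4526) (28, 41.4493) (28, 71.689)]  |A|=816.0781
6. ⊥bis P4·P5 via (16.1,53.905): [(11.0669, 74.1782) (0, 69.9837) (0, 51.1088) (28, 55.9717) (28, 71.689)]  |A|=533.5773
7. ⊥bis P4·P6 via (12.705,36.985): [(11.0669, 74.1782) (0, 69.9837) (0, 51.1088) (28, 55.9717) (28, 71.689)]  |A|=533.5773
8. ⊥bis P4·P7 via (10.045,39.015): [(11.0669, 74.1782) (0, 69.9837) (0, 51.1088) (28, 55.9717) (28, 71.689)]  |A|=533.5773
9. ⊥bis P4·P8 via (19.625,55.98): [(11.0669, 74.1782) (0, 69.9837) (0, 51.1088) (14.9001, 53.6966) (28, 60.0274) (28, 71.689)]  |A|=507.0132
10. ⊥bis P4·P9 via (7.705,63.595): [(11.0669, 74.1782) (1.7584, 70.6502) (15.7158, 54.0908) (28, 60.0274) (28, 71.689)]  |A|=337.6047
11. canonical 5-gon: [(11.0669, 74.1782) (1.7584, 70.6502) (15.7158, 54.0908) (28, 60.0274) (28, 71.689)]
12. shoelace: 337.6047

Area of P4's cell: 337.6047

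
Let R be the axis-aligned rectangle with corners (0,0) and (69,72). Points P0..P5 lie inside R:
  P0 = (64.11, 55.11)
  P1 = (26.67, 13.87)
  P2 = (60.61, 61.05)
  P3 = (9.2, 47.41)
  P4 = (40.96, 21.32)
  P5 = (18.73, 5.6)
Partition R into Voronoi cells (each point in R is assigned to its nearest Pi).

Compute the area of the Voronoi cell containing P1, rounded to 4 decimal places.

Area of P1's cell: 523.1791

1. box [0,69]×[0,72]: [(0, 0) (69, 0) (69, 72) (0, 72)]
2. ⊥bis P1·P0 via (45.39,34.49): [(0, 0) (69, 0) (69, 13.0555) (4.0729, 72) (0, 72)]  |A|=3054.4524
3. ⊥bis P1·P2 via (43.64,37.46): [(0, 68.8534) (0, 0) (69, 0) (69, 13.0555) (36.3118, 42.7317)]  |A|=2937.7202
4. ⊥bis P1·P3 via (17.935,30.64): [(0, 21.2982) (0, 0) (69, 0) (69, 13.0555) (38.0754, 41.1306)]  |A|=2026.3414
5. ⊥bis P1·P4 via (33.815,17.595): [(25.0751, 34.3591) (0, 21.2982) (0, 0) (42.988, 0)]  |A|=1005.5426
6. ⊥bis P1·P5 via (22.7,9.735): [(25.0751, 34.3591) (6.9083, 24.8965) (32.8396, 0) (42.988, 0)]  |A|=523.1791
7. canonical 4-gon: [(25.0751, 34.3591) (6.9083, 24.8965) (32.8396, 0) (42.988, 0)]
8. shoelace: 523.1791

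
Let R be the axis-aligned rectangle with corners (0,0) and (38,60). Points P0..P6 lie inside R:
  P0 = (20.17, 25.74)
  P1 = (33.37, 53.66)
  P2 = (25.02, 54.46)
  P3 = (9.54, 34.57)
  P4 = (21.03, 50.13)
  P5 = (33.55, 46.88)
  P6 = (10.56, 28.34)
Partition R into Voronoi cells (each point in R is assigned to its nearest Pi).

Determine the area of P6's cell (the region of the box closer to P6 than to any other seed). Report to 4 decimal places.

Area of P6's cell: 382.3957

1. box [0,38]×[0,60]: [(0, 0) (38, 0) (38, 60) (0, 60)]
2. ⊥bis P6·P0 via (15.365,27.04): [(0, 0) (8.0493, 0) (24.2824, 60) (0, 60)]  |A|=969.9499
3. ⊥bis P6·P1 via (21.965,41): [(0, 0) (8.0493, 0) (19.6951, 43.0448) (0.8743, 60) (0, 60)]  |A|=771.5058
4. ⊥bis P6·P2 via (17.79,41.4): [(0, 51.2485) (0, 0) (8.0493, 0) (19.0599, 40.697)]  |A|=652.1871
5. ⊥bis P6·P3 via (10.05,31.455): [(0, 29.8096) (0, 0) (8.0493, 0) (16.8612, 32.5702)]  |A|=382.3957
6. ⊥bis P6·P4 via (15.795,39.235): [(0, 29.8096) (0, 0) (8.0493, 0) (16.8612, 32.5702)]  |A|=382.3957
7. ⊥bis P6·P5 via (22.055,37.61): [(0, 29.8096) (0, 0) (8.0493, 0) (16.8612, 32.5702)]  |A|=382.3957
8. canonical 4-gon: [(0, 29.8096) (0, 0) (8.0493, 0) (16.8612, 32.5702)]
9. shoelace: 382.3957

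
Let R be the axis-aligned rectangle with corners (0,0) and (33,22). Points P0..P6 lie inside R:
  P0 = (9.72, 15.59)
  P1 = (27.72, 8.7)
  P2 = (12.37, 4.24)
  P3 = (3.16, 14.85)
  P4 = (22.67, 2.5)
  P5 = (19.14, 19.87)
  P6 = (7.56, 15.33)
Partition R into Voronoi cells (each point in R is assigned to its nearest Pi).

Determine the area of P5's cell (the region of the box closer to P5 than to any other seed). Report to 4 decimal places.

Area of P5's cell: 124.4804

1. box [0,33]×[0,22]: [(0, 0) (33, 0) (33, 22) (0, 22)]
2. ⊥bis P5·P0 via (14.43,17.73): [(22.4857, 0) (33, 0) (33, 22) (12.4899, 22)]  |A|=341.2686
3. ⊥bis P5·P1 via (23.43,14.285): [(17.9187, 10.0516) (33, 21.636) (33, 22) (12.4899, 22)]  |A|=125.2761
4. ⊥bis P5·P2 via (15.755,12.055): [(17.3156, 11.3791) (18.8063, 10.7334) (33, 21.636) (33, 22) (12.4899, 22)]  |A|=124.4814
5. ⊥bis P5·P3 via (11.15,17.36): [(17.3156, 11.3791) (18.8063, 10.7334) (33, 21.636) (33, 22) (12.4899, 22)]  |A|=124.4814
6. ⊥bis P5·P4 via (20.905,11.185): [(17.3156, 11.3791) (18.7668, 10.7505) (18.8507, 10.7675) (33, 21.636) (33, 22) (12.4899, 22)]  |A|=124.4804
7. ⊥bis P5·P6 via (13.35,17.6): [(17.3156, 11.3791) (18.7668, 10.7505) (18.8507, 10.7675) (33, 21.636) (33, 22) (12.4899, 22)]  |A|=124.4804
8. canonical 6-gon: [(17.3156, 11.3791) (18.7668, 10.7505) (18.8507, 10.7675) (33, 21.636) (33, 22) (12.4899, 22)]
9. shoelace: 124.4804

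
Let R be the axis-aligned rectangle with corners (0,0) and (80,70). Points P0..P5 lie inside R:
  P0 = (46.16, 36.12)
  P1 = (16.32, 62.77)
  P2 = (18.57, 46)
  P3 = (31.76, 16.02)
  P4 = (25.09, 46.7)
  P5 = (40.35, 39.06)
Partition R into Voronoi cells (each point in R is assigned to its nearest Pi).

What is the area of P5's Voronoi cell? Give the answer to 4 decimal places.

1. box [0,80]×[0,70]: [(0, 0) (80, 0) (80, 70) (0, 70)]
2. ⊥bis P5·P0 via (43.255,37.59): [(0, 0) (24.2336, 0) (59.6552, 70) (0, 70)]  |A|=2936.1078
3. ⊥bis P5·P1 via (28.335,50.915): [(0, 22.1976) (0, 0) (24.2336, 0) (59.6552, 70) (47.1659, 70)]  |A|=1808.7869
4. ⊥bis P5·P2 via (29.46,42.53): [(33.9428, 56.5985) (15.9082, 0) (24.2336, 0) (59.6552, 70) (47.1659, 70)]  |A|=981.873
5. ⊥bis P5·P3 via (36.055,27.54): [(33.9428, 56.5985) (25.891, 31.3294) (37.8339, 26.8768) (59.6552, 70) (47.1659, 70)]  |A|=660.6878
6. ⊥bis P5·P4 via (32.72,42.88): [(45.4036, 68.2139) (26.7726, 31.0008) (37.8339, 26.8768) (59.6552, 70) (47.1659, 70)]  |A|=543.1843
7. canonical 5-gon: [(45.4036, 68.2139) (26.7726, 31.0008) (37.8339, 26.8768) (59.6552, 70) (47.1659, 70)]
8. shoelace: 543.1843

Area of P5's cell: 543.1843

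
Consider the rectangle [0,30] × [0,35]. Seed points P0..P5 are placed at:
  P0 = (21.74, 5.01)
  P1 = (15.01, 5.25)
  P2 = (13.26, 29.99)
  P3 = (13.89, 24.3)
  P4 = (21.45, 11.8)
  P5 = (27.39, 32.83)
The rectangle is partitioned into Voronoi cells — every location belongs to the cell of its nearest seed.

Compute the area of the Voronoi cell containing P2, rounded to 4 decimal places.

1. box [0,30]×[0,35]: [(0, 0) (30, 0) (30, 35) (0, 35)]
2. ⊥bis P2·P0 via (17.5,17.5): [(0, 11.5592) (30, 21.7434) (30, 35) (0, 35)]  |A|=550.4604
3. ⊥bis P2·P1 via (14.135,17.62): [(0, 16.6202) (18.8323, 17.9523) (30, 21.7434) (30, 35) (0, 35)]  |A|=502.8062
4. ⊥bis P2·P3 via (13.575,27.145): [(0, 25.642) (30, 28.9636) (30, 35) (0, 35)]  |A|=230.9167
5. ⊥bis P2·P4 via (17.355,20.895): [(0, 25.642) (30, 28.9636) (30, 35) (0, 35)]  |A|=230.9167
6. ⊥bis P2·P5 via (20.325,31.41): [(0, 25.642) (21.0166, 27.9689) (19.6034, 35) (0, 35)]  |A|=167.2536
7. canonical 4-gon: [(0, 25.642) (21.0166, 27.9689) (19.6034, 35) (0, 35)]
8. shoelace: 167.2536

Area of P2's cell: 167.2536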